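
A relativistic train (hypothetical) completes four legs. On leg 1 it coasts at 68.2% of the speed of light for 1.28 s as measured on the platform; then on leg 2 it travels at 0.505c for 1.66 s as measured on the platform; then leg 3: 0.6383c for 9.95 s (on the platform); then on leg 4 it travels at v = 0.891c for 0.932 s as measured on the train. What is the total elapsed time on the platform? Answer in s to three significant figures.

Leg 1: 1.28 s is already measured on the platform.
Leg 2: 1.66 s is already measured on the platform.
Leg 3: 9.95 s is already measured on the platform.
Leg 4: γ = 1/√(1 − 0.891²) = 1/√0.2061 = 2.203; Δt_4 = 2.203 × 0.932 = 2.053 s.
Total: 1.280 + 1.660 + 9.950 + 2.053 s.

Δt = 14.9 s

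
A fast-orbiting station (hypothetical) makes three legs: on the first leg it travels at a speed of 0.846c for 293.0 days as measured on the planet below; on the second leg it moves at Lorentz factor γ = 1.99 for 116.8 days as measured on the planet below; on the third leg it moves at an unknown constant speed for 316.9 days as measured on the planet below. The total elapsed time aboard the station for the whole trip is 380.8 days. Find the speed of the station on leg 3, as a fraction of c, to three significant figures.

β = 0.852

Leg 1: γ = 1/√(1 − 0.846²) = 1/√0.2843 = 1.876; τ_1 = 293.0/1.876 = 156.2 days.
Leg 2: γ = 1.99; τ_2 = 116.8/1.990 = 58.69 days.
Leg 3: speed unknown; τ_3 = 316.9/γ_3.
Total proper time: 156.2 + 58.69 + τ_3 = 380.8, so τ_3 = 380.8 − 214.9 = 165.9 days.
γ_3 = 316.9/165.9 = 1.910; β = √(1 − 1/γ²) = √0.7260.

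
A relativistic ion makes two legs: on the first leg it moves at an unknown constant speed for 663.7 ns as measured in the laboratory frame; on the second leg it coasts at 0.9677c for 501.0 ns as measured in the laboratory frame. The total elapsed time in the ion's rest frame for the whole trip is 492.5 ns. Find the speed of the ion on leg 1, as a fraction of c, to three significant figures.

Leg 1: speed unknown; τ_1 = 663.7/γ_1.
Leg 2: γ = 1/√(1 − 0.9677²) = 1/√0.06356 = 3.967; τ_2 = 501.0/3.967 = 126.3 ns.
Total proper time: τ_1 + 126.3 = 492.5, so τ_1 = 492.5 − 126.3 = 366.2 ns.
γ_1 = 663.7/366.2 = 1.812; β = √(1 − 1/γ²) = √0.6956.

β = 0.834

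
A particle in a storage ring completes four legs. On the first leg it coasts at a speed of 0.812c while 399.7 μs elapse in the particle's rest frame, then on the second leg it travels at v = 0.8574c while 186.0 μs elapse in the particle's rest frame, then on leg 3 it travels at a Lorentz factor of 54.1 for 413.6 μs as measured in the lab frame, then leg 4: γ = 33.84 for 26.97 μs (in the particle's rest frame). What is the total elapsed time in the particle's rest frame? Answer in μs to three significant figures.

τ = 620 μs

Leg 1: 399.7 μs is already measured in the particle's rest frame.
Leg 2: 186.0 μs is already measured in the particle's rest frame.
Leg 3: γ = 54.1; τ_3 = 413.6/54.10 = 7.645 μs.
Leg 4: 26.97 μs is already measured in the particle's rest frame.
Total: 399.7 + 186.0 + 7.645 + 26.97 μs.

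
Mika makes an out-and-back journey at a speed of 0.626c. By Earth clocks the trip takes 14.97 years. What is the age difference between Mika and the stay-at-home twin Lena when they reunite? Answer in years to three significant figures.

Δt − τ = 3.30 years

γ = 1/√(1 − 0.626²) = 1/√0.6081 = 1.282
Mika's elapsed proper time: τ = 14.97/1.282 = 11.67 years.
Age gap = Δt − τ = 14.97 − 11.67 years.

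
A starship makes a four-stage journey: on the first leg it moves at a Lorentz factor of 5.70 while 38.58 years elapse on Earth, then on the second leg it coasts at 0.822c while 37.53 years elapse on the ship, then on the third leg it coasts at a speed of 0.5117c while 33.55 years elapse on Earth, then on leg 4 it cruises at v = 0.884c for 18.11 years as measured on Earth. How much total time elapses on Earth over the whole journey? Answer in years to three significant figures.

Δt = 156 years

Leg 1: 38.58 years is already measured on Earth.
Leg 2: γ = 1/√(1 − 0.822²) = 1/√0.3243 = 1.756; Δt_2 = 1.756 × 37.53 = 65.90 years.
Leg 3: 33.55 years is already measured on Earth.
Leg 4: 18.11 years is already measured on Earth.
Total: 38.58 + 65.90 + 33.55 + 18.11 years.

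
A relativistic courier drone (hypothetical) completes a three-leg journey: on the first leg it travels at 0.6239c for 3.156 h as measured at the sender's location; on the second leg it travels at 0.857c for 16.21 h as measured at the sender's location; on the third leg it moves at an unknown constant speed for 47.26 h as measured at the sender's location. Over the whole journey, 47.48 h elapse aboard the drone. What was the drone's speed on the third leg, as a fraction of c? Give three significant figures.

Leg 1: γ = 1/√(1 − 0.6239²) = 1/√0.6107 = 1.280; τ_1 = 3.156/1.280 = 2.466 h.
Leg 2: γ = 1/√(1 − 0.857²) = 1/√0.2656 = 1.941; τ_2 = 16.21/1.941 = 8.353 h.
Leg 3: speed unknown; τ_3 = 47.26/γ_3.
Total proper time: 2.466 + 8.353 + τ_3 = 47.48, so τ_3 = 47.48 − 10.82 = 36.66 h.
γ_3 = 47.26/36.66 = 1.289; β = √(1 − 1/γ²) = √0.3983.

β = 0.631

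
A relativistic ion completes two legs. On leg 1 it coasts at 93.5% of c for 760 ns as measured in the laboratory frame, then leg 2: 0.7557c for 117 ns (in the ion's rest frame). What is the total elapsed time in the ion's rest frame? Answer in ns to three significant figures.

τ = 387 ns

Leg 1: β = 0.935; γ = 1/√(1 − 0.935²) = 1/√0.1258 = 2.820; τ_1 = 760/2.820 = 269.5 ns.
Leg 2: 117 ns is already measured in the ion's rest frame.
Total: 269.5 + 117.0 ns.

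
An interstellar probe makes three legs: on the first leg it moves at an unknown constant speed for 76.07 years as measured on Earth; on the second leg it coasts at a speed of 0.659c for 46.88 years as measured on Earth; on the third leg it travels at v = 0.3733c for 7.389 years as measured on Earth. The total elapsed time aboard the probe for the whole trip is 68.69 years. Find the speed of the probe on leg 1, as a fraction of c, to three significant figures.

β = 0.937

Leg 1: speed unknown; τ_1 = 76.07/γ_1.
Leg 2: γ = 1/√(1 − 0.659²) = 1/√0.5657 = 1.330; τ_2 = 46.88/1.330 = 35.26 years.
Leg 3: γ = 1/√(1 − 0.3733²) = 1/√0.8606 = 1.078; τ_3 = 7.389/1.078 = 6.855 years.
Total proper time: τ_1 + 35.26 + 6.855 = 68.69, so τ_1 = 68.69 − 42.12 = 26.57 years.
γ_1 = 76.07/26.57 = 2.862; β = √(1 − 1/γ²) = √0.8780.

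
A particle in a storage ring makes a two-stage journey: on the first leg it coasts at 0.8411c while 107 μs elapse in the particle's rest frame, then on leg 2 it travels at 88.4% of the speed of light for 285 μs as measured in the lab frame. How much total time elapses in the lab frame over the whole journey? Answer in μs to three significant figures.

Δt = 483 μs

Leg 1: γ = 1/√(1 − 0.8411²) = 1/√0.2926 = 1.849; Δt_1 = 1.849 × 107 = 197.8 μs.
Leg 2: 285 μs is already measured in the lab frame.
Total: 197.8 + 285.0 μs.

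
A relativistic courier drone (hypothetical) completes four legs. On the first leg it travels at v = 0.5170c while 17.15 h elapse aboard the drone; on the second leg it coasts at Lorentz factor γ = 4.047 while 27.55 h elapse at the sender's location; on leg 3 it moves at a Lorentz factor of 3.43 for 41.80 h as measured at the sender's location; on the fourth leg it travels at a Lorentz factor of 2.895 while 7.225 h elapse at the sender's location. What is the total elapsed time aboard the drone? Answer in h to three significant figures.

Leg 1: 17.15 h is already measured aboard the drone.
Leg 2: γ = 4.047; τ_2 = 27.55/4.047 = 6.808 h.
Leg 3: γ = 3.43; τ_3 = 41.80/3.430 = 12.19 h.
Leg 4: γ = 2.895; τ_4 = 7.225/2.895 = 2.496 h.
Total: 17.15 + 6.808 + 12.19 + 2.496 h.

τ = 38.6 h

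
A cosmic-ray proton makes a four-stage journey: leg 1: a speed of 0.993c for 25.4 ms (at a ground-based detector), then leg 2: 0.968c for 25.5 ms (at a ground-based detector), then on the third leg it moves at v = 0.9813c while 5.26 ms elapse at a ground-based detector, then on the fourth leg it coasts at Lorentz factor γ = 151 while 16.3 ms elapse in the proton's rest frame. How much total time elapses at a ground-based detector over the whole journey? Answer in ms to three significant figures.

Leg 1: 25.4 ms is already measured at a ground-based detector.
Leg 2: 25.5 ms is already measured at a ground-based detector.
Leg 3: 5.26 ms is already measured at a ground-based detector.
Leg 4: γ = 151; Δt_4 = 151.0 × 16.3 = 2461 ms.
Total: 25.40 + 25.50 + 5.260 + 2461 ms.

Δt = 2520 ms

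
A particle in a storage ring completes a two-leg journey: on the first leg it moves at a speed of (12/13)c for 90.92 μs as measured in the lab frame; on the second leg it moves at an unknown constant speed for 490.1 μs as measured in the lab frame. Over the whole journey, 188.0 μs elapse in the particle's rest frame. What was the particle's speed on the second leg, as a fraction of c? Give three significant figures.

β = 0.950

Leg 1: γ = 1/√(1 − (12/13)²) = 13/5 = 2.600; τ_1 = 90.92/2.600 = 34.97 μs.
Leg 2: speed unknown; τ_2 = 490.1/γ_2.
Total proper time: 34.97 + τ_2 = 188.0, so τ_2 = 188.0 − 34.97 = 153.0 μs.
γ_2 = 490.1/153.0 = 3.203; β = √(1 − 1/γ²) = √0.9025.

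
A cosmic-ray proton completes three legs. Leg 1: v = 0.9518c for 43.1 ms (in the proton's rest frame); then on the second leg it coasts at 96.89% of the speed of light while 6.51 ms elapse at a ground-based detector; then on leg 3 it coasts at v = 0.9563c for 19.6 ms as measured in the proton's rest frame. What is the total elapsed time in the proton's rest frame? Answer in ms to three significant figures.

τ = 64.3 ms

Leg 1: 43.1 ms is already measured in the proton's rest frame.
Leg 2: β = 0.9689; γ = 1/√(1 − 0.9689²) = 1/√0.06123 = 4.041; τ_2 = 6.51/4.041 = 1.611 ms.
Leg 3: 19.6 ms is already measured in the proton's rest frame.
Total: 43.10 + 1.611 + 19.60 ms.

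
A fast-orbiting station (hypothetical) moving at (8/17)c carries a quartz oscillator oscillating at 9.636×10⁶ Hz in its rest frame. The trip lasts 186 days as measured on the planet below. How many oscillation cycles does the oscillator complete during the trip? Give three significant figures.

γ = 1/√(1 − (8/17)²) = 17/15 ≈ 1.133
The oscillator's own cycle count is N = f × τ where τ is the proper time aboard the station. τ = Δt/γ = 186/1.133 = 164.1 days = 1.418×10⁷ s.
N = 9.636×10⁶ × 1.418×10⁷ = 1.366×10¹⁴.

N = 1.37×10¹⁴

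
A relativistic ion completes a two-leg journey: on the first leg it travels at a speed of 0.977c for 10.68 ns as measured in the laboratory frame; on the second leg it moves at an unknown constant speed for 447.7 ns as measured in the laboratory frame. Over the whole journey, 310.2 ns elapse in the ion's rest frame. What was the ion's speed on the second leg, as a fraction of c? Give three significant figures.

Leg 1: γ = 1/√(1 − 0.977²) = 1/√0.04547 = 4.690; τ_1 = 10.68/4.690 = 2.277 ns.
Leg 2: speed unknown; τ_2 = 447.7/γ_2.
Total proper time: 2.277 + τ_2 = 310.2, so τ_2 = 310.2 − 2.277 = 307.9 ns.
γ_2 = 447.7/307.9 = 1.454; β = √(1 − 1/γ²) = √0.5269.

β = 0.726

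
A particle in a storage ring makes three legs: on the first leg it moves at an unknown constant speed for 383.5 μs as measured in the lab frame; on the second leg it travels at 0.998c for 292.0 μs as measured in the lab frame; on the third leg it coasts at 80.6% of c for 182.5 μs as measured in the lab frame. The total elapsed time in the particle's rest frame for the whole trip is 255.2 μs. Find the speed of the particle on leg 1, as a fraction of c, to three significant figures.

Leg 1: speed unknown; τ_1 = 383.5/γ_1.
Leg 2: γ = 1/√(1 − 0.998²) = 1/√0.003996 = 15.82; τ_2 = 292.0/15.82 = 18.46 μs.
Leg 3: β = 0.806; γ = 1/√(1 − 0.806²) = 1/√0.3504 = 1.689; τ_3 = 182.5/1.689 = 108.0 μs.
Total proper time: τ_1 + 18.46 + 108.0 = 255.2, so τ_1 = 255.2 − 126.5 = 128.7 μs.
γ_1 = 383.5/128.7 = 2.979; β = √(1 − 1/γ²) = √0.8873.

β = 0.942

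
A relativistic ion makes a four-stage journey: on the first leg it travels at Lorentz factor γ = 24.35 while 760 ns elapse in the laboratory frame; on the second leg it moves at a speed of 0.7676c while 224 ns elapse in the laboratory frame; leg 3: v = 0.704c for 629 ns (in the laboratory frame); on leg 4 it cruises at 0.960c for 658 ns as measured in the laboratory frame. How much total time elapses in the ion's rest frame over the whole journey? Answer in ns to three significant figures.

Leg 1: γ = 24.35; τ_1 = 760/24.35 = 31.21 ns.
Leg 2: γ = 1/√(1 − 0.7676²) = 1/√0.4108 = 1.560; τ_2 = 224/1.560 = 143.6 ns.
Leg 3: γ = 1/√(1 − 0.704²) = 1/√0.5044 = 1.408; τ_3 = 629/1.408 = 446.7 ns.
Leg 4: γ = 1/√(1 − 0.960²) = 25/7 ≈ 3.571; τ_4 = 658/3.571 = 184.2 ns.
Total: 31.21 + 143.6 + 446.7 + 184.2 ns.

τ = 806 ns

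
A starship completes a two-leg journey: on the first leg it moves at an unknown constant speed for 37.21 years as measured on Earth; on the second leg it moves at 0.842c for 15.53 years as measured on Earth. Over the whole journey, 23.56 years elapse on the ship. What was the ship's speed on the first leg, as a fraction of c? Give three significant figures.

Leg 1: speed unknown; τ_1 = 37.21/γ_1.
Leg 2: γ = 1/√(1 − 0.842²) = 1/√0.2910 = 1.854; τ_2 = 15.53/1.854 = 8.378 years.
Total proper time: τ_1 + 8.378 = 23.56, so τ_1 = 23.56 − 8.378 = 15.18 years.
γ_1 = 37.21/15.18 = 2.451; β = √(1 − 1/γ²) = √0.8335.

β = 0.913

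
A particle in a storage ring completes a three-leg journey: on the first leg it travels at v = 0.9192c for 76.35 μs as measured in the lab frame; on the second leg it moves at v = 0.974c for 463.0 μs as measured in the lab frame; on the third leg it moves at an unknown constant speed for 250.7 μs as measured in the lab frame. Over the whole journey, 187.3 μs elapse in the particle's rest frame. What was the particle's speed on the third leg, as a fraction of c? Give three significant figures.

β = 0.978

Leg 1: γ = 1/√(1 − 0.9192²) = 1/√0.1551 = 2.539; τ_1 = 76.35/2.539 = 30.07 μs.
Leg 2: γ = 1/√(1 − 0.974²) = 1/√0.05132 = 4.414; τ_2 = 463.0/4.414 = 104.9 μs.
Leg 3: speed unknown; τ_3 = 250.7/γ_3.
Total proper time: 30.07 + 104.9 + τ_3 = 187.3, so τ_3 = 187.3 − 135.0 = 52.34 μs.
γ_3 = 250.7/52.34 = 4.790; β = √(1 − 1/γ²) = √0.9564.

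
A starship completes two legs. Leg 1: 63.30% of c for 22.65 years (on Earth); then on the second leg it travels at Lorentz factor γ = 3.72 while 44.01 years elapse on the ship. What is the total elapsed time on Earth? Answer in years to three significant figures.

Leg 1: 22.65 years is already measured on Earth.
Leg 2: γ = 3.72; Δt_2 = 3.720 × 44.01 = 163.7 years.
Total: 22.65 + 163.7 years.

Δt = 186 years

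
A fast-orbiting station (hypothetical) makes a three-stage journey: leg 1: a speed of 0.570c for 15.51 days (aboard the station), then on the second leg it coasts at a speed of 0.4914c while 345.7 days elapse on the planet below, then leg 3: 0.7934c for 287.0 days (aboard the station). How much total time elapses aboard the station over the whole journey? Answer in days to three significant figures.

τ = 604 days

Leg 1: 15.51 days is already measured aboard the station.
Leg 2: γ = 1/√(1 − 0.4914²) = 1/√0.7585 = 1.148; τ_2 = 345.7/1.148 = 301.1 days.
Leg 3: 287.0 days is already measured aboard the station.
Total: 15.51 + 301.1 + 287.0 days.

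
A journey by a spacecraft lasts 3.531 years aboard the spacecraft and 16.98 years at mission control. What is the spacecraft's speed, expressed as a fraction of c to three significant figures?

v = 0.978c

The proper time is measured aboard the spacecraft (both events occur at the spacecraft's location); Δt is measured at mission control. γ = Δt/τ = 16.98/3.531 = 4.809.
β = √(1 − 1/γ²) = √(1 − 0.04324) = √0.9568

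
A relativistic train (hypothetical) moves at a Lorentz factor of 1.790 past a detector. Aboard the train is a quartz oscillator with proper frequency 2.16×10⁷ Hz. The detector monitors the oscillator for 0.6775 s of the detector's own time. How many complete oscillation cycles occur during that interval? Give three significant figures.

N = 8.18×10⁶

γ = 1.790
During 0.6775 s of lab time, the oscillator's proper time advances by τ = Δt/γ = 0.6775/1.790 = 0.3785 s = 3.785×10⁻¹ s.
N = f × τ = 2.16×10⁷ × 3.785×10⁻¹ = 8.175×10⁶.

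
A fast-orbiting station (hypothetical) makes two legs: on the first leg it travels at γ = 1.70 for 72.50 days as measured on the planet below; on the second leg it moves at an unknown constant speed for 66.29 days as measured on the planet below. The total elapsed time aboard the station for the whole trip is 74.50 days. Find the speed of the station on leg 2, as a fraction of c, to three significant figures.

β = 0.877

Leg 1: γ = 1.70; τ_1 = 72.50/1.700 = 42.65 days.
Leg 2: speed unknown; τ_2 = 66.29/γ_2.
Total proper time: 42.65 + τ_2 = 74.50, so τ_2 = 74.50 − 42.65 = 31.85 days.
γ_2 = 66.29/31.85 = 2.081; β = √(1 − 1/γ²) = √0.7691.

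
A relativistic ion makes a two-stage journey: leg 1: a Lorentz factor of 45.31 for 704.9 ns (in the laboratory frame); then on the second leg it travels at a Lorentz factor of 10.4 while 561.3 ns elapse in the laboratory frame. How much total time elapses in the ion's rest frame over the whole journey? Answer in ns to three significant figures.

τ = 69.5 ns

Leg 1: γ = 45.31; τ_1 = 704.9/45.31 = 15.56 ns.
Leg 2: γ = 10.4; τ_2 = 561.3/10.40 = 53.97 ns.
Total: 15.56 + 53.97 ns.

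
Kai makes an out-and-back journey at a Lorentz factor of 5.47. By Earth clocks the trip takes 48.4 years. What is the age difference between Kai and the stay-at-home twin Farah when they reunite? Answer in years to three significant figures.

Δt − τ = 39.6 years

γ = 5.47
Kai's elapsed proper time: τ = 48.4/5.470 = 8.848 years.
Age gap = Δt − τ = 48.4 − 8.848 years.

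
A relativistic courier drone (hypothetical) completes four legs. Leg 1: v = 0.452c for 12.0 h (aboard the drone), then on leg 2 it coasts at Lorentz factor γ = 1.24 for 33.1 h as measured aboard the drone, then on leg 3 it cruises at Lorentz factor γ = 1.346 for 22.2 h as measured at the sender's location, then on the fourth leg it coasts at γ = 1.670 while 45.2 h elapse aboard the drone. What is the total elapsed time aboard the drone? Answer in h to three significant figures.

Leg 1: 12.0 h is already measured aboard the drone.
Leg 2: 33.1 h is already measured aboard the drone.
Leg 3: γ = 1.346; τ_3 = 22.2/1.346 = 16.49 h.
Leg 4: 45.2 h is already measured aboard the drone.
Total: 12.00 + 33.10 + 16.49 + 45.20 h.

τ = 107 h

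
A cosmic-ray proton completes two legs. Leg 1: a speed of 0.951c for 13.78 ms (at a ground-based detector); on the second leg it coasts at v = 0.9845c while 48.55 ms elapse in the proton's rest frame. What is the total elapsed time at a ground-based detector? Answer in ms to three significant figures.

Δt = 291 ms

Leg 1: 13.78 ms is already measured at a ground-based detector.
Leg 2: γ = 1/√(1 − 0.9845²) = 1/√0.03076 = 5.702; Δt_2 = 5.702 × 48.55 = 276.8 ms.
Total: 13.78 + 276.8 ms.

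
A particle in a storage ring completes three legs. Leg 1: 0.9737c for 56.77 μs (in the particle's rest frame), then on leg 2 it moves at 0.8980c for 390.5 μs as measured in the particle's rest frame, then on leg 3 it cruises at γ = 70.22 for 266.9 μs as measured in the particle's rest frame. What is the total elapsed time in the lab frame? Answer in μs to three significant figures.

Δt = 1.99×10⁴ μs

Leg 1: γ = 1/√(1 − 0.9737²) = 1/√0.05191 = 4.389; Δt_1 = 4.389 × 56.77 = 249.2 μs.
Leg 2: γ = 1/√(1 − 0.8980²) = 1/√0.1936 = 2.273; Δt_2 = 2.273 × 390.5 = 887.5 μs.
Leg 3: γ = 70.22; Δt_3 = 70.22 × 266.9 = 1.874×10⁴ μs.
Total: 249.2 + 887.5 + 1.874×10⁴ μs.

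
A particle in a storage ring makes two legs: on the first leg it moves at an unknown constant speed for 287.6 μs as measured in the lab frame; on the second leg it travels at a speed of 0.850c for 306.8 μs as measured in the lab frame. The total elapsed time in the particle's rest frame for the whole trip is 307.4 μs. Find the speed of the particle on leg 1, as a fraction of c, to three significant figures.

β = 0.862

Leg 1: speed unknown; τ_1 = 287.6/γ_1.
Leg 2: γ = 1/√(1 − 0.850²) = 1/√0.2775 = 1.898; τ_2 = 306.8/1.898 = 161.6 μs.
Total proper time: τ_1 + 161.6 = 307.4, so τ_1 = 307.4 − 161.6 = 145.8 μs.
γ_1 = 287.6/145.8 = 1.973; β = √(1 − 1/γ²) = √0.7431.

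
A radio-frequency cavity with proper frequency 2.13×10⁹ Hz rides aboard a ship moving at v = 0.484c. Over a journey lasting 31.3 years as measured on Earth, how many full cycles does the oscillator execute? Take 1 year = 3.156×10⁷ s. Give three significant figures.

N = 1.84×10¹⁸

γ = 1/√(1 − 0.484²) = 1/√0.7657 = 1.143
The oscillator's own cycle count is N = f × τ where τ is the proper time on the ship. τ = Δt/γ = 31.3/1.143 = 27.39 years = 8.644×10⁸ s.
N = 2.13×10⁹ × 8.644×10⁸ = 1.841×10¹⁸.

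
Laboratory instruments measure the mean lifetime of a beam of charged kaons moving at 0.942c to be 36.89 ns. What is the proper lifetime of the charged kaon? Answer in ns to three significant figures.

τ₀ = 12.4 ns

γ = 1/√(1 − 0.942²) = 1/√0.1126 = 2.980
The lab-frame lifetime is the dilated interval; the proper lifetime is τ₀ = Δt/γ = 36.89/2.980 ns.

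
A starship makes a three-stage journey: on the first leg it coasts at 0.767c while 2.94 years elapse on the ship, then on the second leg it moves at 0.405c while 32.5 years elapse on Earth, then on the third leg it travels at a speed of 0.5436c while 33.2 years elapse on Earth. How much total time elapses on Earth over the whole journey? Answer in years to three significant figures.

Leg 1: γ = 1/√(1 − 0.767²) = 1/√0.4117 = 1.558; Δt_1 = 1.558 × 2.94 = 4.582 years.
Leg 2: 32.5 years is already measured on Earth.
Leg 3: 33.2 years is already measured on Earth.
Total: 4.582 + 32.50 + 33.20 years.

Δt = 70.3 years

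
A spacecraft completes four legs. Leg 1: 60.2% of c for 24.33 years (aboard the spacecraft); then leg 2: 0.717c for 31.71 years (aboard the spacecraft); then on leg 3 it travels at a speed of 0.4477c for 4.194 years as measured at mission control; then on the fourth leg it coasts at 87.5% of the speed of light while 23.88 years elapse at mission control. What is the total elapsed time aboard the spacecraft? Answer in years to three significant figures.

τ = 71.4 years

Leg 1: 24.33 years is already measured aboard the spacecraft.
Leg 2: 31.71 years is already measured aboard the spacecraft.
Leg 3: γ = 1/√(1 − 0.4477²) = 1/√0.7996 = 1.118; τ_3 = 4.194/1.118 = 3.750 years.
Leg 4: β = 0.875; γ = 1/√(1 − 0.875²) = 1/√0.2344 = 2.066; τ_4 = 23.88/2.066 = 11.56 years.
Total: 24.33 + 31.71 + 3.750 + 11.56 years.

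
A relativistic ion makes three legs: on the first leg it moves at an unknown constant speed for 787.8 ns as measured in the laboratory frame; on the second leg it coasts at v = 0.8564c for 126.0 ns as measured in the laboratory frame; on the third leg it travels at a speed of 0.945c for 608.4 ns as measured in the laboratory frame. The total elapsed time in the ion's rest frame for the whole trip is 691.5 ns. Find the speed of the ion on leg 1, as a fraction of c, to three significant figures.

β = 0.840

Leg 1: speed unknown; τ_1 = 787.8/γ_1.
Leg 2: γ = 1/√(1 − 0.8564²) = 1/√0.2666 = 1.937; τ_2 = 126.0/1.937 = 65.06 ns.
Leg 3: γ = 1/√(1 − 0.945²) = 1/√0.1070 = 3.057; τ_3 = 608.4/3.057 = 199.0 ns.
Total proper time: τ_1 + 65.06 + 199.0 = 691.5, so τ_1 = 691.5 − 264.0 = 427.5 ns.
γ_1 = 787.8/427.5 = 1.843; β = √(1 − 1/γ²) = √0.7056.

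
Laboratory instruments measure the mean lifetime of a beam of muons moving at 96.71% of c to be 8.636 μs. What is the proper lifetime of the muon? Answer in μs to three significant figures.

τ₀ = 2.20 μs

β = 0.9671; γ = 1/√(1 − 0.9671²) = 1/√0.06472 = 3.931
The lab-frame lifetime is the dilated interval; the proper lifetime is τ₀ = Δt/γ = 8.636/3.931 μs.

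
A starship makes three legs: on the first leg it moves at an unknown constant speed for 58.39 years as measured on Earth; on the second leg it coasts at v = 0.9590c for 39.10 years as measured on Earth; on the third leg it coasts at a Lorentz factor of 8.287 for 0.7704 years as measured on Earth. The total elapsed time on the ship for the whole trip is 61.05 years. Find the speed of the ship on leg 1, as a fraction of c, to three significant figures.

Leg 1: speed unknown; τ_1 = 58.39/γ_1.
Leg 2: γ = 1/√(1 − 0.9590²) = 1/√0.08032 = 3.529; τ_2 = 39.10/3.529 = 11.08 years.
Leg 3: γ = 8.287; τ_3 = 0.7704/8.287 = 0.09296 years.
Total proper time: τ_1 + 11.08 + 0.09296 = 61.05, so τ_1 = 61.05 − 11.17 = 49.88 years.
γ_1 = 58.39/49.88 = 1.171; β = √(1 − 1/γ²) = √0.2704.

β = 0.520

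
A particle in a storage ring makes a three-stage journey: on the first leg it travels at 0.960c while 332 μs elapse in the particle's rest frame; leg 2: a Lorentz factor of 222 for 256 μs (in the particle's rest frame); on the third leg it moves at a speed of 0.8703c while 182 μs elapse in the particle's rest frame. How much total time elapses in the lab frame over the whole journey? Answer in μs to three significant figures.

Δt = 5.84×10⁴ μs

Leg 1: γ = 1/√(1 − 0.960²) = 25/7 ≈ 3.571; Δt_1 = 3.571 × 332 = 1186 μs.
Leg 2: γ = 222; Δt_2 = 222.0 × 256 = 5.683×10⁴ μs.
Leg 3: γ = 1/√(1 − 0.8703²) = 1/√0.2426 = 2.030; Δt_3 = 2.030 × 182 = 369.5 μs.
Total: 1186 + 5.683×10⁴ + 369.5 μs.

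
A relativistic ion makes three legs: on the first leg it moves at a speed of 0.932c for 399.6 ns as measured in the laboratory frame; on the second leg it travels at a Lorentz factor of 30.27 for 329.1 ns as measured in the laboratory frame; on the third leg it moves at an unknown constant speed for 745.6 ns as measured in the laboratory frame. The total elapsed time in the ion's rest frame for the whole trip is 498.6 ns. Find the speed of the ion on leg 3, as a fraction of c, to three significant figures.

β = 0.888

Leg 1: γ = 1/√(1 − 0.932²) = 1/√0.1314 = 2.759; τ_1 = 399.6/2.759 = 144.8 ns.
Leg 2: γ = 30.27; τ_2 = 329.1/30.27 = 10.87 ns.
Leg 3: speed unknown; τ_3 = 745.6/γ_3.
Total proper time: 144.8 + 10.87 + τ_3 = 498.6, so τ_3 = 498.6 − 155.7 = 342.9 ns.
γ_3 = 745.6/342.9 = 2.174; β = √(1 − 1/γ²) = √0.7885.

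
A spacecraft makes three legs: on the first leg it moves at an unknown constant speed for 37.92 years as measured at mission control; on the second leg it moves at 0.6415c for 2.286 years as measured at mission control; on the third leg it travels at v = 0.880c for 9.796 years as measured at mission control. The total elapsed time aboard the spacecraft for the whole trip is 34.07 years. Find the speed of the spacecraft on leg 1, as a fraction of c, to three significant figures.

β = 0.684

Leg 1: speed unknown; τ_1 = 37.92/γ_1.
Leg 2: γ = 1/√(1 − 0.6415²) = 1/√0.5885 = 1.304; τ_2 = 2.286/1.304 = 1.754 years.
Leg 3: γ = 1/√(1 − 0.880²) = 1/√0.2256 = 2.105; τ_3 = 9.796/2.105 = 4.653 years.
Total proper time: τ_1 + 1.754 + 4.653 = 34.07, so τ_1 = 34.07 − 6.406 = 27.66 years.
γ_1 = 37.92/27.66 = 1.371; β = √(1 − 1/γ²) = √0.4678.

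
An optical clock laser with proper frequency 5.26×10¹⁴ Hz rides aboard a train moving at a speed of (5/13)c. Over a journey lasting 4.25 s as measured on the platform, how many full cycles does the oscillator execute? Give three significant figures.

γ = 1/√(1 − (5/13)²) = 13/12 ≈ 1.083
The oscillator's own cycle count is N = f × τ where τ is the proper time on the train. τ = Δt/γ = 4.25/1.083 = 3.923 s = 3.923×10⁰ s.
N = 5.26×10¹⁴ × 3.923×10⁰ = 2.064×10¹⁵.

N = 2.06×10¹⁵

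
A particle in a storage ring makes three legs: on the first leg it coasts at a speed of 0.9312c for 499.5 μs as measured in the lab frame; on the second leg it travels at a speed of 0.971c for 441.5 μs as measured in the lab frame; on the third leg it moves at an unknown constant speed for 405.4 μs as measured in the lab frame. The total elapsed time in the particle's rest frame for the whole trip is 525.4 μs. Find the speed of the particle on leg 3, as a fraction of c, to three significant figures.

Leg 1: γ = 1/√(1 − 0.9312²) = 1/√0.1329 = 2.743; τ_1 = 499.5/2.743 = 182.1 μs.
Leg 2: γ = 1/√(1 − 0.971²) = 1/√0.05716 = 4.183; τ_2 = 441.5/4.183 = 105.6 μs.
Leg 3: speed unknown; τ_3 = 405.4/γ_3.
Total proper time: 182.1 + 105.6 + τ_3 = 525.4, so τ_3 = 525.4 − 287.6 = 237.8 μs.
γ_3 = 405.4/237.8 = 1.705; β = √(1 − 1/γ²) = √0.6560.

β = 0.810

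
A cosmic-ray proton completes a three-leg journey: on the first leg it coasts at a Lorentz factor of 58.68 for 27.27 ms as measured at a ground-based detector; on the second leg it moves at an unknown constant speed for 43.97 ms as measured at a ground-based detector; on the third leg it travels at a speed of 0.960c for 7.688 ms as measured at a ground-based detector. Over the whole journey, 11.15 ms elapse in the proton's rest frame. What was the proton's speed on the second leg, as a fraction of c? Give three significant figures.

β = 0.981

Leg 1: γ = 58.68; τ_1 = 27.27/58.68 = 0.4647 ms.
Leg 2: speed unknown; τ_2 = 43.97/γ_2.
Leg 3: γ = 1/√(1 − 0.960²) = 1/√0.07840 = 3.571; τ_3 = 7.688/3.571 = 2.153 ms.
Total proper time: 0.4647 + τ_2 + 2.153 = 11.15, so τ_2 = 11.15 − 2.617 = 8.533 ms.
γ_2 = 43.97/8.533 = 5.153; β = √(1 − 1/γ²) = √0.9623.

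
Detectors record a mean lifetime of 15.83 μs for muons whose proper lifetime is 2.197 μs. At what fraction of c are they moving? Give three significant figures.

v = 0.990c

γ = Δt/τ₀ = 15.83/2.197 = 7.205
β = √(1 − 1/γ²) = √(1 − 0.01926) = √0.9807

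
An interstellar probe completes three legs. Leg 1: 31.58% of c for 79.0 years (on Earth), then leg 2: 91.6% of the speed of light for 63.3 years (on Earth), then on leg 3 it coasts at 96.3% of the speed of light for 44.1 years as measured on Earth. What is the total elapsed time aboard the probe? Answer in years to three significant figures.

Leg 1: β = 0.3158; γ = 1/√(1 − 0.3158²) = 1/√0.9003 = 1.054; τ_1 = 79.0/1.054 = 74.96 years.
Leg 2: β = 0.916; γ = 1/√(1 − 0.916²) = 1/√0.1609 = 2.493; τ_2 = 63.3/2.493 = 25.39 years.
Leg 3: β = 0.963; γ = 1/√(1 − 0.963²) = 1/√0.07263 = 3.711; τ_3 = 44.1/3.711 = 11.89 years.
Total: 74.96 + 25.39 + 11.89 years.

τ = 112 years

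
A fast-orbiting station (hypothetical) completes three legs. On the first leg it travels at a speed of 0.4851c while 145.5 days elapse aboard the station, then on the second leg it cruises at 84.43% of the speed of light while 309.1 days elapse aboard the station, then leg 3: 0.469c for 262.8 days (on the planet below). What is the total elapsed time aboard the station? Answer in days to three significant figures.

Leg 1: 145.5 days is already measured aboard the station.
Leg 2: 309.1 days is already measured aboard the station.
Leg 3: γ = 1/√(1 − 0.469²) = 1/√0.7800 = 1.132; τ_3 = 262.8/1.132 = 232.1 days.
Total: 145.5 + 309.1 + 232.1 days.

τ = 687 days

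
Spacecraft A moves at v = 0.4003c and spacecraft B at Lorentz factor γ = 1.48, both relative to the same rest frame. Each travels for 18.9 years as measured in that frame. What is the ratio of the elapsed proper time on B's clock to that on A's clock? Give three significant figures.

A: γ = 1/√(1 − 0.4003²) = 1/√0.8398 = 1.091. B: γ = 1.48.
τ_A/τ_B = γ_B/γ_A = 1.480/1.091 = 1.356, so τ_B/τ_A = 0.7373.

τ_B/τ_A = 0.737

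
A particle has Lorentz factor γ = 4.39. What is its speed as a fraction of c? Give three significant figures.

β = 0.974

β = √(1 − 1/γ²) = √(1 − 1/4.39²) = √(1 − 0.05189) = √0.9481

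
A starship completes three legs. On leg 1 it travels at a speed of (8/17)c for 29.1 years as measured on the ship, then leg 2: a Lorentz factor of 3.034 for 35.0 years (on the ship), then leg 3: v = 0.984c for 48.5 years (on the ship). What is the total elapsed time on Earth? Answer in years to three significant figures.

Leg 1: γ = 1/√(1 − (8/17)²) = 17/15 ≈ 1.133; Δt_1 = 1.133 × 29.1 = 32.98 years.
Leg 2: γ = 3.034; Δt_2 = 3.034 × 35.0 = 106.2 years.
Leg 3: γ = 1/√(1 − 0.984²) = 1/√0.03174 = 5.613; Δt_3 = 5.613 × 48.5 = 272.2 years.
Total: 32.98 + 106.2 + 272.2 years.

Δt = 411 years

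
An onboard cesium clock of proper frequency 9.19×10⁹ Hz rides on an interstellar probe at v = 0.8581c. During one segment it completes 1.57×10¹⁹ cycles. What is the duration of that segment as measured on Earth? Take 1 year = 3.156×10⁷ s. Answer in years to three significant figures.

Δt = 105 years

γ = 1/√(1 − 0.8581²) = 1/√0.2637 = 1.947
Proper time for N cycles: τ = N/f = 1.57×10¹⁹/(9.19×10⁹) = 1.708×10⁹ s = 54.13 years.
Lab-frame duration Δt = γτ = 1.947 × 54.13 = 105.4 years.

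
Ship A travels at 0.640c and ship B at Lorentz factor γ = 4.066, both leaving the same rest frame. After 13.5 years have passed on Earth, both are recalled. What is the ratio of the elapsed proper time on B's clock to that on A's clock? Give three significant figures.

τ_B/τ_A = 0.320

A: γ = 1/√(1 − 0.640²) = 1/√0.5904 = 1.301. B: γ = 4.066.
τ_A/τ_B = γ_B/γ_A = 4.066/1.301 = 3.124, so τ_B/τ_A = 0.3201.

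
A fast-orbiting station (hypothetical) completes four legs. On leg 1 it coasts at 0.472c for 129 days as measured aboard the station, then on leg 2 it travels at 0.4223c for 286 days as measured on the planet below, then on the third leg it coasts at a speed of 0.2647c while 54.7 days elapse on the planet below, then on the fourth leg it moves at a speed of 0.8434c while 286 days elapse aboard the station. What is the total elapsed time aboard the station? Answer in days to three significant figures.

τ = 727 days

Leg 1: 129 days is already measured aboard the station.
Leg 2: γ = 1/√(1 − 0.4223²) = 1/√0.8217 = 1.103; τ_2 = 286/1.103 = 259.2 days.
Leg 3: γ = 1/√(1 − 0.2647²) = 1/√0.9299 = 1.037; τ_3 = 54.7/1.037 = 52.75 days.
Leg 4: 286 days is already measured aboard the station.
Total: 129.0 + 259.2 + 52.75 + 286.0 days.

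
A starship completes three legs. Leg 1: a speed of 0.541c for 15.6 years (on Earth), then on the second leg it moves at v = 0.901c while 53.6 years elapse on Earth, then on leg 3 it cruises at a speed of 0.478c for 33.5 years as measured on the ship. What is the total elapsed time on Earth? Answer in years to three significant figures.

Leg 1: 15.6 years is already measured on Earth.
Leg 2: 53.6 years is already measured on Earth.
Leg 3: γ = 1/√(1 − 0.478²) = 1/√0.7715 = 1.138; Δt_3 = 1.138 × 33.5 = 38.14 years.
Total: 15.60 + 53.60 + 38.14 years.

Δt = 107 years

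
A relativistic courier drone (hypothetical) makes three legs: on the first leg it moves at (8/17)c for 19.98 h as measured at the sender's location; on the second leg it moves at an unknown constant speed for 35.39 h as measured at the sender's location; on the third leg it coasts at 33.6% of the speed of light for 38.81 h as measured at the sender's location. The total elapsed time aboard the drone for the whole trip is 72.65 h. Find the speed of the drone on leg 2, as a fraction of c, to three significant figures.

Leg 1: γ = 1/√(1 − (8/17)²) = 17/15 ≈ 1.133; τ_1 = 19.98/1.133 = 17.63 h.
Leg 2: speed unknown; τ_2 = 35.39/γ_2.
Leg 3: β = 0.336; γ = 1/√(1 − 0.336²) = 1/√0.8871 = 1.062; τ_3 = 38.81/1.062 = 36.55 h.
Total proper time: 17.63 + τ_2 + 36.55 = 72.65, so τ_2 = 72.65 − 54.18 = 18.47 h.
γ_2 = 35.39/18.47 = 1.916; β = √(1 − 1/γ²) = √0.7277.

β = 0.853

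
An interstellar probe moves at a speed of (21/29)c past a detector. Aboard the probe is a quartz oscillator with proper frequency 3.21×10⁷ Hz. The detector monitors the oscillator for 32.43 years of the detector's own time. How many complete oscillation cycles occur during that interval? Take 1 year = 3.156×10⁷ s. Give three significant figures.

γ = 1/√(1 − (21/29)²) = 29/20 = 1.450
During 32.43 years of lab time, the oscillator's proper time advances by τ = Δt/γ = 32.43/1.450 = 22.37 years = 7.059×10⁸ s.
N = f × τ = 3.21×10⁷ × 7.059×10⁸ = 2.266×10¹⁶.

N = 2.27×10¹⁶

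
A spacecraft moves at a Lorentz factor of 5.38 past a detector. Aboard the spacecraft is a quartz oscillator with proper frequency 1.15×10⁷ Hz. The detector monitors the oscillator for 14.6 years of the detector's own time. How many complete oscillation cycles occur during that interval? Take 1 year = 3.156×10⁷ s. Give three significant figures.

γ = 5.38
During 14.6 years of lab time, the oscillator's proper time advances by τ = Δt/γ = 14.6/5.380 = 2.714 years = 8.565×10⁷ s.
N = f × τ = 1.15×10⁷ × 8.565×10⁷ = 9.849×10¹⁴.

N = 9.85×10¹⁴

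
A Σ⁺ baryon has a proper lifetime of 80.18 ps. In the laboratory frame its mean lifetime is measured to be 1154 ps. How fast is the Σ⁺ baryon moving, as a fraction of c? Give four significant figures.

v = 0.9976c

γ = Δt/τ₀ = 1154/80.18 = 14.39
β = √(1 − 1/γ²) = √(1 − 0.004827) = √0.9952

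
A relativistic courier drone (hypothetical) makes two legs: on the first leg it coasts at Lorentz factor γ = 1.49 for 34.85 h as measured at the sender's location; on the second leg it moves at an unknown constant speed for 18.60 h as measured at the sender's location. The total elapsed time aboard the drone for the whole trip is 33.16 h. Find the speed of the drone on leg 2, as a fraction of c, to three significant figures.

β = 0.851

Leg 1: γ = 1.49; τ_1 = 34.85/1.490 = 23.39 h.
Leg 2: speed unknown; τ_2 = 18.60/γ_2.
Total proper time: 23.39 + τ_2 = 33.16, so τ_2 = 33.16 − 23.39 = 9.771 h.
γ_2 = 18.60/9.771 = 1.904; β = √(1 − 1/γ²) = √0.7241.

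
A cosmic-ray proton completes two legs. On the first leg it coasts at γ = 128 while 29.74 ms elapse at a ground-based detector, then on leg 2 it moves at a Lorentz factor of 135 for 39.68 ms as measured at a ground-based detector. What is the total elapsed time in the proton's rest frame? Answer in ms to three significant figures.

τ = 0.526 ms

Leg 1: γ = 128; τ_1 = 29.74/128.0 = 0.2323 ms.
Leg 2: γ = 135; τ_2 = 39.68/135.0 = 0.2939 ms.
Total: 0.2323 + 0.2939 ms.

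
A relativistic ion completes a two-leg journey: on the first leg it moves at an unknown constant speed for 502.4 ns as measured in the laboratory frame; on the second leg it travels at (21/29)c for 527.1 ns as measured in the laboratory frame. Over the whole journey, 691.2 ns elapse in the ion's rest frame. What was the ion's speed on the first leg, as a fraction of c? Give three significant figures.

Leg 1: speed unknown; τ_1 = 502.4/γ_1.
Leg 2: γ = 1/√(1 − (21/29)²) = 29/20 = 1.450; τ_2 = 527.1/1.450 = 363.5 ns.
Total proper time: τ_1 + 363.5 = 691.2, so τ_1 = 691.2 − 363.5 = 327.7 ns.
γ_1 = 502.4/327.7 = 1.533; β = √(1 − 1/γ²) = √0.5746.

β = 0.758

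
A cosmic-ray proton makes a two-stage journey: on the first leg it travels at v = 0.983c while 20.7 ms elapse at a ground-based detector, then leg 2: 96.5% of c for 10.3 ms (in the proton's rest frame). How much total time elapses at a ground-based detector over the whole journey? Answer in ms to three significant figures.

Leg 1: 20.7 ms is already measured at a ground-based detector.
Leg 2: β = 0.965; γ = 1/√(1 − 0.965²) = 1/√0.06878 = 3.813; Δt_2 = 3.813 × 10.3 = 39.28 ms.
Total: 20.70 + 39.28 ms.

Δt = 60.0 ms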